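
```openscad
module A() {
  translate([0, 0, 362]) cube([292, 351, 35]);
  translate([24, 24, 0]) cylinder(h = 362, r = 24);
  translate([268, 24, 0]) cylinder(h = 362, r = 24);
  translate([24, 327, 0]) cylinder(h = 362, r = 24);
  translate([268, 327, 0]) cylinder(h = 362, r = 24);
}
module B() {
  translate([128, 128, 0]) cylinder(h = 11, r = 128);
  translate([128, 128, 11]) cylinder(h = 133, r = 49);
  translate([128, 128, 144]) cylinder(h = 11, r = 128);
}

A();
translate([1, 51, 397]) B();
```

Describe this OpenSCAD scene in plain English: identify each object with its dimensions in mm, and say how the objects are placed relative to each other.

A is a simple wooden stool: a rectangular seat 292 mm (x) by 351 mm (y), 35 mm thick, top face at z = 397 mm, on four round legs, each 48 mm in diameter. The legs rest on z = 0, each leg's axis is inset half a diameter from the nearest pair of seat edges (so the leg's bounding box is flush with the corner).

B is a spool: two coaxial disc flanges of radius 128 mm and thickness 11 mm, joined by a core cylinder of radius 49 mm and height 133 mm. The lower flange rests on z = 0 and the three cylinders share a vertical axis.

The spool is on top of the stool.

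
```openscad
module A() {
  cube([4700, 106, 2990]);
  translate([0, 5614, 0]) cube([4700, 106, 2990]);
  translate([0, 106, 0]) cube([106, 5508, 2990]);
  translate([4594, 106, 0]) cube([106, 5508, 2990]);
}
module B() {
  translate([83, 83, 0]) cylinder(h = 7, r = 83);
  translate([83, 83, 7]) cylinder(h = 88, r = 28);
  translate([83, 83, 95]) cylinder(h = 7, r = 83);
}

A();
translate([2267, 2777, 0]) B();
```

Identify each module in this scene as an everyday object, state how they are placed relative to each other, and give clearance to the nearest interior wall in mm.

Clearances: x = 2161, y = 2671; minimum 2161 mm.

A is a house frame. B is a spool. The spool sits inside the house frame, centred. The clearance to the nearest interior wall is 2161 mm.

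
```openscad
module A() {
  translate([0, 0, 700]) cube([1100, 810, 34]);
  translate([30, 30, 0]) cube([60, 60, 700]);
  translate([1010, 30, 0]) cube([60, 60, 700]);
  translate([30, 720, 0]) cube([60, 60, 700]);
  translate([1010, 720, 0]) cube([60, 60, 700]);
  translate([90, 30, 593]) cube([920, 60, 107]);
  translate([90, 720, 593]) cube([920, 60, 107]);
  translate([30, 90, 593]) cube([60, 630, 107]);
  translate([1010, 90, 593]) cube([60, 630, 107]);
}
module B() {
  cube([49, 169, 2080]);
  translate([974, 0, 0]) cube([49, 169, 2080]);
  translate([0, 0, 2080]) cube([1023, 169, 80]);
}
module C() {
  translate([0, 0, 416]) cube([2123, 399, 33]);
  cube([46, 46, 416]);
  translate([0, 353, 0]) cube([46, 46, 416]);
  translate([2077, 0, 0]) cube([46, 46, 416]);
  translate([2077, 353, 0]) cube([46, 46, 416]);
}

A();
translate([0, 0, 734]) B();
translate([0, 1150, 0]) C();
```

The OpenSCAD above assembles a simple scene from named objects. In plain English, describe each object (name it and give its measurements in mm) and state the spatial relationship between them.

A is a table with a 1100×810 mm rectangular top, 34 mm thick, top surface at z = 734 mm, supported by four 60×60 mm square legs, each inset 30 mm from the nearest pair of top edges, running from the floor. Four apron rails, 60 mm thick and 107 mm tall, run between adjacent legs with their top edges flush with the underside of the top and their outer faces flush with the legs' outer faces.

B is a door frame. The clear opening is 925 mm wide and 2080 mm high. Two 49 mm wide jambs, 169 mm deep, stand either side of the opening from the floor to the top of the opening. A 80 mm thick head sits across the top of both jambs, spanning the full outside width of the frame.

C is a long wooden bench with a 2123 mm (x) × 399 mm (y) seat, 33 mm thick, its top surface 449 mm above the floor. Four 46 mm square legs at the seat corners, flush with the edges, run from z = 0 to the seat underside.

The door frame is on top of the table. The bench is on the floor beside the table on its +y side.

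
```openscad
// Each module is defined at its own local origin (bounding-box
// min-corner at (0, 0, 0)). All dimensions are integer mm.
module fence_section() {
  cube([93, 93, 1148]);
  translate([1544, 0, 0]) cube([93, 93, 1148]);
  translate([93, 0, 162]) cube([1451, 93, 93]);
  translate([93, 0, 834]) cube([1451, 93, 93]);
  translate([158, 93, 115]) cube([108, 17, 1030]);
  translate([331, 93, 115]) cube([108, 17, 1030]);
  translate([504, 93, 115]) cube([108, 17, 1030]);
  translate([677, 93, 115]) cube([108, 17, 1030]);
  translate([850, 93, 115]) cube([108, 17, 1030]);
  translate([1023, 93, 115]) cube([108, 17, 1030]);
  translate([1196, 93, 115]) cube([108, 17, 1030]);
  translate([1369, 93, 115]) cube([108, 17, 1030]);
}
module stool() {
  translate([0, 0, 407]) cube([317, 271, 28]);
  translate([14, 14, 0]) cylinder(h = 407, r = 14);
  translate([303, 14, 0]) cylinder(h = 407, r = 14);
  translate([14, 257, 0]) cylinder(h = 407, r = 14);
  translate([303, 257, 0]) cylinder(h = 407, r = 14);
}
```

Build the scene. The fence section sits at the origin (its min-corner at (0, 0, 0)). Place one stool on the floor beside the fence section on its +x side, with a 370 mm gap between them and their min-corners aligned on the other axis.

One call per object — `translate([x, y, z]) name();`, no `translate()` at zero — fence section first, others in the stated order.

fence_section();
translate([2007, 0, 0]) stool();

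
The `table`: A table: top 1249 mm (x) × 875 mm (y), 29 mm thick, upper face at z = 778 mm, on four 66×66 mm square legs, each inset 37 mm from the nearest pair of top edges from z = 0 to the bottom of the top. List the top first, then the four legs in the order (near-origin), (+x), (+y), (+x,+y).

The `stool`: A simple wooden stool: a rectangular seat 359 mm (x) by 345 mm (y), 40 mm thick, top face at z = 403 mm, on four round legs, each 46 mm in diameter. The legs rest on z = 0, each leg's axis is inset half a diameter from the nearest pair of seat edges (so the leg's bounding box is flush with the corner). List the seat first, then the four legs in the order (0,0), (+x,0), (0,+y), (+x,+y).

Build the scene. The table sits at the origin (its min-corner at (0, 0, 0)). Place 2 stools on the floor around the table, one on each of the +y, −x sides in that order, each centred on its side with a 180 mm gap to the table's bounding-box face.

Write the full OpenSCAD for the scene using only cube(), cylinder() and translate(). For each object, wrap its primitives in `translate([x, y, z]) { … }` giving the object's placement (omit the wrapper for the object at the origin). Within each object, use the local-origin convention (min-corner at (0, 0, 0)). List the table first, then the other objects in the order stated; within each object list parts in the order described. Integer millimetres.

translate([0, 0, 749]) cube([1249, 875, 29]);
translate([37, 37, 0]) cube([66, 66, 749]);
translate([1146, 37, 0]) cube([66, 66, 749]);
translate([37, 772, 0]) cube([66, 66, 749]);
translate([1146, 772, 0]) cube([66, 66, 749]);
translate([445, 1055, 0]) {
  translate([0, 0, 363]) cube([359, 345, 40]);
  translate([23, 23, 0]) cylinder(h = 363, r = 23);
  translate([336, 23, 0]) cylinder(h = 363, r = 23);
  translate([23, 322, 0]) cylinder(h = 363, r = 23);
  translate([336, 322, 0]) cylinder(h = 363, r = 23);
}
translate([-539, 265, 0]) {
  translate([0, 0, 363]) cube([359, 345, 40]);
  translate([23, 23, 0]) cylinder(h = 363, r = 23);
  translate([336, 23, 0]) cylinder(h = 363, r = 23);
  translate([23, 322, 0]) cylinder(h = 363, r = 23);
  translate([336, 322, 0]) cylinder(h = 363, r = 23);
}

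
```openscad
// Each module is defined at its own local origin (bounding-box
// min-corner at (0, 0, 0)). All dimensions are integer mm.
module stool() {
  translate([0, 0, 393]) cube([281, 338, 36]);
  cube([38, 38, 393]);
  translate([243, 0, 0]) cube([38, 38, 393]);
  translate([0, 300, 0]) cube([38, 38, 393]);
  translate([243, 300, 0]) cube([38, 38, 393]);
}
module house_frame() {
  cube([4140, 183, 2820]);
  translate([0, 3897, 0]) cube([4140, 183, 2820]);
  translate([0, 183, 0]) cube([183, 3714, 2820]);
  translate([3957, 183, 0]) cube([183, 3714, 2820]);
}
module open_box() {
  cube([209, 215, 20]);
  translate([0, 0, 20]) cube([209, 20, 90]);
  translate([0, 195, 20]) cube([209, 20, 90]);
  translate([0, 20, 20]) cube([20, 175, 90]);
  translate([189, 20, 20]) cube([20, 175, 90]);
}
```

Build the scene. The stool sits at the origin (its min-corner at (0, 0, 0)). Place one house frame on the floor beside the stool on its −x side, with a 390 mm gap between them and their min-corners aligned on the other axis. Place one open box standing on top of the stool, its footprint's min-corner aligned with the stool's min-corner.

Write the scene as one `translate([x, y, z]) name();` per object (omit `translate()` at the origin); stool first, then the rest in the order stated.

stool();
translate([-4530, 0, 0]) house_frame();
translate([0, 0, 429]) open_box();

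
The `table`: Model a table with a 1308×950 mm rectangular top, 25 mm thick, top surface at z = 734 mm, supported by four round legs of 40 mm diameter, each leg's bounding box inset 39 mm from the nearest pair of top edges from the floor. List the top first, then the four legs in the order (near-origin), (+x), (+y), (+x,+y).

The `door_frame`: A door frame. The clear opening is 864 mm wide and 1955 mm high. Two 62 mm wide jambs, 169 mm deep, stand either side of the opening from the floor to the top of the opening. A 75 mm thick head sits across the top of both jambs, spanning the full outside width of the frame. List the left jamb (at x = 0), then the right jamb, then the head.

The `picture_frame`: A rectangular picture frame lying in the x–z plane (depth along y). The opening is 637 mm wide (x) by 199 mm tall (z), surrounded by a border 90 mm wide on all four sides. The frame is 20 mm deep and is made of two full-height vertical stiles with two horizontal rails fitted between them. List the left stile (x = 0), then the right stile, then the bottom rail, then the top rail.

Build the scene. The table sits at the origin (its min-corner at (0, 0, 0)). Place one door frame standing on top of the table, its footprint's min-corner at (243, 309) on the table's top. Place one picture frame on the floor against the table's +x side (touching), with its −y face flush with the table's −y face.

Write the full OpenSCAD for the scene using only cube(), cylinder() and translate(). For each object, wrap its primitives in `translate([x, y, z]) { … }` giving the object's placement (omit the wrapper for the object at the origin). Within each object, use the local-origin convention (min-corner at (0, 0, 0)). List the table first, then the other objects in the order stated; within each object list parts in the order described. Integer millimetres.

translate([0, 0, 709]) cube([1308, 950, 25]);
translate([59, 59, 0]) cylinder(h = 709, r = 20);
translate([1249, 59, 0]) cylinder(h = 709, r = 20);
translate([59, 891, 0]) cylinder(h = 709, r = 20);
translate([1249, 891, 0]) cylinder(h = 709, r = 20);
translate([243, 309, 734]) {
  cube([62, 169, 1955]);
  translate([926, 0, 0]) cube([62, 169, 1955]);
  translate([0, 0, 1955]) cube([988, 169, 75]);
}
translate([1308, 0, 0]) {
  cube([90, 20, 379]);
  translate([727, 0, 0]) cube([90, 20, 379]);
  translate([90, 0, 0]) cube([637, 20, 90]);
  translate([90, 0, 289]) cube([637, 20, 90]);
}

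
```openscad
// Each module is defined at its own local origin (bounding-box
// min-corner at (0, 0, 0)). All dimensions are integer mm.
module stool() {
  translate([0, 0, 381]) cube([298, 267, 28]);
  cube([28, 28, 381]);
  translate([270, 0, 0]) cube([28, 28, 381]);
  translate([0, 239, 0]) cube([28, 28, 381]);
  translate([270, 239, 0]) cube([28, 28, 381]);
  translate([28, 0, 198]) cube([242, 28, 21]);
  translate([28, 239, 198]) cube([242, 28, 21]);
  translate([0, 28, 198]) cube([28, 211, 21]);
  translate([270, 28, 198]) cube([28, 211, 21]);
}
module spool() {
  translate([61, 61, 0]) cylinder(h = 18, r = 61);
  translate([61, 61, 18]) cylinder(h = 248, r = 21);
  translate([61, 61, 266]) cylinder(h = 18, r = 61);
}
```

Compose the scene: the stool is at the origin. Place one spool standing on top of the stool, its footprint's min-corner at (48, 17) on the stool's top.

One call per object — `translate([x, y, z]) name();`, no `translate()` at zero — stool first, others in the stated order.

stool();
translate([48, 17, 409]) spool();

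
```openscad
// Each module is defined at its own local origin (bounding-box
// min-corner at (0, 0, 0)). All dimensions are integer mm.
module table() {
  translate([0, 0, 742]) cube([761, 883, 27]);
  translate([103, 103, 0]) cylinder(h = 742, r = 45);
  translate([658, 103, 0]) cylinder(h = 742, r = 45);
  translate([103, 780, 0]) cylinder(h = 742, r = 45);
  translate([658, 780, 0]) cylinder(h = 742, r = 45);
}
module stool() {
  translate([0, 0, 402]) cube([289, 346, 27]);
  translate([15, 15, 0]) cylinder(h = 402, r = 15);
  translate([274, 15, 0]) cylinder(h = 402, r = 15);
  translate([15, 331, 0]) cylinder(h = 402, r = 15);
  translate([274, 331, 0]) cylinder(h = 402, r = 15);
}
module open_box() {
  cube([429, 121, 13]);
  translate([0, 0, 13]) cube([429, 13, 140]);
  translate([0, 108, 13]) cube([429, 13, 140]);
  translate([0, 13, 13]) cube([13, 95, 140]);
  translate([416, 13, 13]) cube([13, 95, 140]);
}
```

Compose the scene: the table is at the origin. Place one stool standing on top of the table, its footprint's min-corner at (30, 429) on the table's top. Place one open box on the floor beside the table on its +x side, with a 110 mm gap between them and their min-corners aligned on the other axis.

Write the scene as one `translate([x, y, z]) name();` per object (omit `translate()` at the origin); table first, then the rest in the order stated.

table();
translate([30, 429, 769]) stool();
translate([871, 0, 0]) open_box();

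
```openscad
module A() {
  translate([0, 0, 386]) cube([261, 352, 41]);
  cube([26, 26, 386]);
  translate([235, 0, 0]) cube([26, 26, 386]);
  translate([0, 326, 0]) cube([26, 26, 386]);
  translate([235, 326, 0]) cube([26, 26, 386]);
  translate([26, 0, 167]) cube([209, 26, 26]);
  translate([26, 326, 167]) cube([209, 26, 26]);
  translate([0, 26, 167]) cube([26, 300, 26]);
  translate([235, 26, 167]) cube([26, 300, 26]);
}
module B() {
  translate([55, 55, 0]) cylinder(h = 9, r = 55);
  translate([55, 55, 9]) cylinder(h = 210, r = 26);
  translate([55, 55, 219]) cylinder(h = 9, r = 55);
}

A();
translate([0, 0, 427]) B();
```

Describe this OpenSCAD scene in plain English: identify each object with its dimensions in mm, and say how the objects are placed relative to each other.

A is a simple wooden stool: a rectangular seat 261 mm (x) by 352 mm (y), 41 mm thick, top face at z = 427 mm, on four square legs, each 26×26 mm in cross-section. The legs rest on z = 0, each flush with a corner of the seat. Four stretchers, 26 mm wide and 26 mm tall, connect adjacent legs with their undersides at z = 167 mm, each running between the inner faces of the legs it joins and aligned with the legs' outer faces on the other axis.

B is a spool: two coaxial disc flanges of radius 55 mm and thickness 9 mm, joined by a core cylinder of radius 26 mm and height 210 mm. The lower flange rests on z = 0 and the three cylinders share a vertical axis.

The spool is on top of the stool.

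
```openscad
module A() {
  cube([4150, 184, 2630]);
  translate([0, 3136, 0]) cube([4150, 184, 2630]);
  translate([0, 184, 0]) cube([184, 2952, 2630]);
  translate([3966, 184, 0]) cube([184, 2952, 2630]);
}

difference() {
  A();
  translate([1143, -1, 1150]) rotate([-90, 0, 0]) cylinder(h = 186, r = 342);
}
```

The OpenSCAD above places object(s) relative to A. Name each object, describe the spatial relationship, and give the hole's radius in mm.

The subtracted cylinder has r = 342 mm.

A is a house frame. The house frame has a circular hole through its front wall. The hole's radius is 342 mm.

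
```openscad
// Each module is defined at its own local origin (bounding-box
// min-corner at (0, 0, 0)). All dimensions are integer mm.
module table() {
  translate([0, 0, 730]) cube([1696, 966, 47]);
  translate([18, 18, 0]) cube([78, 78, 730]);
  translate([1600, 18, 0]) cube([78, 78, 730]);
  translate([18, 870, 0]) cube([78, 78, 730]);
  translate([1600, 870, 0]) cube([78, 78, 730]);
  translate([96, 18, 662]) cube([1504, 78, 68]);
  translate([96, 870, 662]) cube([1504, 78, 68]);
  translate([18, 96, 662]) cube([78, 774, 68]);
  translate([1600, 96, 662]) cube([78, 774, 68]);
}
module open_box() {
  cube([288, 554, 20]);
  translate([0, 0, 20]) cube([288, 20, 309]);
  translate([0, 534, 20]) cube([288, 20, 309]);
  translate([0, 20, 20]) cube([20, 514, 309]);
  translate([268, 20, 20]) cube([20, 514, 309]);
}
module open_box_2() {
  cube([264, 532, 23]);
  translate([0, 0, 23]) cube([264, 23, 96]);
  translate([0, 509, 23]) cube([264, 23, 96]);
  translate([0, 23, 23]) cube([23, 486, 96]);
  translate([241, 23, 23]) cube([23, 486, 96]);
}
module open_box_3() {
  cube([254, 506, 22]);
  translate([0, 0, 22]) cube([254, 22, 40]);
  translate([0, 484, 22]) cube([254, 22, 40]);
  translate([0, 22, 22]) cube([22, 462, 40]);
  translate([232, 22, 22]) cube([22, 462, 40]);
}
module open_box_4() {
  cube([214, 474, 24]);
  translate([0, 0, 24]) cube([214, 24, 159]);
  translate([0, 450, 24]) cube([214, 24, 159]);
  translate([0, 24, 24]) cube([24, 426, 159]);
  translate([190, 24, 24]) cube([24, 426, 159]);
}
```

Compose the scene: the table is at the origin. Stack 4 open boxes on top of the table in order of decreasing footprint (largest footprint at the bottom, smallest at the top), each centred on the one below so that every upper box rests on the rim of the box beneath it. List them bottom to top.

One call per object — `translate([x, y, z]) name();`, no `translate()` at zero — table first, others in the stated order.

table();
translate([704, 206, 777]) open_box();
translate([716, 217, 1106]) open_box_2();
translate([721, 230, 1225]) open_box_3();
translate([741, 246, 1287]) open_box_4();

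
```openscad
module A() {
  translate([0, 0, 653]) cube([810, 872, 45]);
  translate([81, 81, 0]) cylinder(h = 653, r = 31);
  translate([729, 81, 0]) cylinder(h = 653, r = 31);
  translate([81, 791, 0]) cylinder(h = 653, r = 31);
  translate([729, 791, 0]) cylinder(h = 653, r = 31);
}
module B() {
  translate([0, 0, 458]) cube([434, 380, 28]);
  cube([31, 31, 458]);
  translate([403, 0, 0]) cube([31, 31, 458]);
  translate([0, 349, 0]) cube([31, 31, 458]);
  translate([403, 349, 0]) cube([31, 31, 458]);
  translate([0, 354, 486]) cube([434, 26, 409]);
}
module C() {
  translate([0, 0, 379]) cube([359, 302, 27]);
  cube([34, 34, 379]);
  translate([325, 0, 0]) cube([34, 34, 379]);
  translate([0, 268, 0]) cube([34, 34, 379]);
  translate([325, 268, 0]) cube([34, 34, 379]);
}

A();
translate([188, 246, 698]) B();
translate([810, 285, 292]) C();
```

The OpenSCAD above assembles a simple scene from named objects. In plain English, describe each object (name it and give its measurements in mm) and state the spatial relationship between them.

A is a table: top 810 mm (x) × 872 mm (y), 45 mm thick, upper face at z = 698 mm, on four round legs of 62 mm diameter, each leg's bounding box inset 50 mm from the nearest pair of top edges, running from z = 0 to the bottom of the top.

B is a chair: 434×380 mm seat, 28 mm thick, top at z = 486 mm, on four 31 mm square corner legs flush with the seat edges. A 26 mm thick backrest slab spans the full seat width, extending 409 mm above the seat top, its back face flush with the seat's +y edge.

C is a four-legged stool. The seat is a 359×302×27 mm slab whose top surface is at z = 406 mm; four square legs, each 34×34 mm in cross-section, run from the floor (z = 0) to the underside of the seat, each flush with a corner of the seat.

The chair is on top of the table, centred. The stool is beside the table with their tops flush at z = 698.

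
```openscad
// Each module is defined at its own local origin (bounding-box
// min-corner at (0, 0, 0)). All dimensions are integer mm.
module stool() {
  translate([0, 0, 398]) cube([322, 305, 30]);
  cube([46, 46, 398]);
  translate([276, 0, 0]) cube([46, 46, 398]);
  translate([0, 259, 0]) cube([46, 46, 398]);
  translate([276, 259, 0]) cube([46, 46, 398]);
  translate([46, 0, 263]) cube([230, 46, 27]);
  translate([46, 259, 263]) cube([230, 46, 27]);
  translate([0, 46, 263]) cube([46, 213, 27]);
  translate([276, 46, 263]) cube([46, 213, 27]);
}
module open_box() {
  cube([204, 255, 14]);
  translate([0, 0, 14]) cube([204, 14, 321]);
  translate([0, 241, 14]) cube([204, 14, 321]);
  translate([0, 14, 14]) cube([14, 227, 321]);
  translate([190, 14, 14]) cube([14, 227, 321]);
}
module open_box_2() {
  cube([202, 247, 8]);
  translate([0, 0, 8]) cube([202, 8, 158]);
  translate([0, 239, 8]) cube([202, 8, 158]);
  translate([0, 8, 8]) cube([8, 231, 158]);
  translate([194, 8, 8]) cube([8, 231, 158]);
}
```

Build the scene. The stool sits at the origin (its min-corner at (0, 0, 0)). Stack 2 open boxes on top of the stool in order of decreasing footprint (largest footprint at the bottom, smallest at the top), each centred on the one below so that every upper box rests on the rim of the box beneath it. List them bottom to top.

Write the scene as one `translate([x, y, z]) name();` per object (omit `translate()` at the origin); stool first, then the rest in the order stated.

stool();
translate([59, 25, 428]) open_box();
translate([60, 29, 763]) open_box_2();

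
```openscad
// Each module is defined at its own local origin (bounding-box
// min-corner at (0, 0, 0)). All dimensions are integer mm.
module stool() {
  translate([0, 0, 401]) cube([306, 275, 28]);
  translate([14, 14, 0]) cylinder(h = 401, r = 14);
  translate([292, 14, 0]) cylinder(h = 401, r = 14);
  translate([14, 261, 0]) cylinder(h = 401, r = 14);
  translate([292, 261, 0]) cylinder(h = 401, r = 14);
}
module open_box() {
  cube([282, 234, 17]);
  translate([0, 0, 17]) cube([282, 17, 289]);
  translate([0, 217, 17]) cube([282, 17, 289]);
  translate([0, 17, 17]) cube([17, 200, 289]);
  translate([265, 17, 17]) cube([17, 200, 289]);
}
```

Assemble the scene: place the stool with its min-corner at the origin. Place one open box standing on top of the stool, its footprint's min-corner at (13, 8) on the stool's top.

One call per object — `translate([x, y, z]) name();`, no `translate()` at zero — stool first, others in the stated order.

stool();
translate([13, 8, 429]) open_box();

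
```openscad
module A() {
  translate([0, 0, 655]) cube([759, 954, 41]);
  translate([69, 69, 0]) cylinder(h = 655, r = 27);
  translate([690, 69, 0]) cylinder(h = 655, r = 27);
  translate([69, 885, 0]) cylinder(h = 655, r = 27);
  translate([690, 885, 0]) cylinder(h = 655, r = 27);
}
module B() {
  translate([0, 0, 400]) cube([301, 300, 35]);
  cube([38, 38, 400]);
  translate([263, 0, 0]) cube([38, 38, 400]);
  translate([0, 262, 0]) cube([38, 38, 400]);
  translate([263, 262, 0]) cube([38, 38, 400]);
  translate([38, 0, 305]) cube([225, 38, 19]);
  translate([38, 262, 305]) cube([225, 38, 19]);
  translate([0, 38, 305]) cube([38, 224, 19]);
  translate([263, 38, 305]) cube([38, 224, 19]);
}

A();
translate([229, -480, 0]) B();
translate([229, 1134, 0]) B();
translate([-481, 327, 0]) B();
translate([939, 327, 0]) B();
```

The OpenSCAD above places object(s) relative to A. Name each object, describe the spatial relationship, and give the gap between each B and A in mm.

Each stool's nearest face is 180 mm from the table's bounding box.

A is a table. B is a stool. Four stools sit around the table at the −y, +y, −x, +x sides. The gap between each stool and the table is 180 mm.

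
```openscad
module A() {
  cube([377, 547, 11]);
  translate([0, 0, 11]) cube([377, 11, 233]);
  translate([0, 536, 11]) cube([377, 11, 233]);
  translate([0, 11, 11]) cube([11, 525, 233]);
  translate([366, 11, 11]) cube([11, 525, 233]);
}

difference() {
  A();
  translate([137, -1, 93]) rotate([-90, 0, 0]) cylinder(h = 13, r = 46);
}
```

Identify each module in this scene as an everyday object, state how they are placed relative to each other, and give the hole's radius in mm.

The subtracted cylinder has r = 46 mm.

A is an open box. The open box has a circular hole through its front wall. The hole's radius is 46 mm.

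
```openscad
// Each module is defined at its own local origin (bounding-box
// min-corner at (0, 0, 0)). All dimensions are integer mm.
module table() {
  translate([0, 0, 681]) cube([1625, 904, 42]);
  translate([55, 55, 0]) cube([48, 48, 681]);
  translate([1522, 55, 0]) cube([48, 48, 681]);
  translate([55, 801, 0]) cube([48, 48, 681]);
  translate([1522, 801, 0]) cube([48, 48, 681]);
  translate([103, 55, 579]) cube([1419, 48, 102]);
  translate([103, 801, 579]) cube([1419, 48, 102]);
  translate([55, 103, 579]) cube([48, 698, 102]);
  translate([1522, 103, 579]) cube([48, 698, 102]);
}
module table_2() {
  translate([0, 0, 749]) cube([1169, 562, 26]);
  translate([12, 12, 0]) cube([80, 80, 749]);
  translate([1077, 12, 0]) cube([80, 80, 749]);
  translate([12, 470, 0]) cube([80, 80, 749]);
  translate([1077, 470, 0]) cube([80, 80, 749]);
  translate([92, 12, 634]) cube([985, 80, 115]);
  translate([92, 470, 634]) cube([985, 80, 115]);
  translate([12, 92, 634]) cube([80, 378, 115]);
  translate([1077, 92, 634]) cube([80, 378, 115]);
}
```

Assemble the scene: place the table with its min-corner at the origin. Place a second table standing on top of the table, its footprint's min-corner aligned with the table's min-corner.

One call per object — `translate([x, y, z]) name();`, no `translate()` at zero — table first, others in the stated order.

table();
translate([0, 0, 723]) table_2();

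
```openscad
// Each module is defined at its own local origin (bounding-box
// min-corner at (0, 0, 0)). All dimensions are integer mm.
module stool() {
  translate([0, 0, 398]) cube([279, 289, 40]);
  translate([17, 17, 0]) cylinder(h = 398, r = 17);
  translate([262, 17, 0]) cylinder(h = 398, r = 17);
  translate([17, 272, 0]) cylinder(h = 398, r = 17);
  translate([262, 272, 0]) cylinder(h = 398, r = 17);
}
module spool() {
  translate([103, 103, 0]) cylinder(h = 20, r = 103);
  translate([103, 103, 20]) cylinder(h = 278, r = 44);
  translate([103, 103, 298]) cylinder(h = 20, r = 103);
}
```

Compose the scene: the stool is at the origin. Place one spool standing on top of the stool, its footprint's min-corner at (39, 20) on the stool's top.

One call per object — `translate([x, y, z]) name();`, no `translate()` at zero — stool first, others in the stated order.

stool();
translate([39, 20, 438]) spool();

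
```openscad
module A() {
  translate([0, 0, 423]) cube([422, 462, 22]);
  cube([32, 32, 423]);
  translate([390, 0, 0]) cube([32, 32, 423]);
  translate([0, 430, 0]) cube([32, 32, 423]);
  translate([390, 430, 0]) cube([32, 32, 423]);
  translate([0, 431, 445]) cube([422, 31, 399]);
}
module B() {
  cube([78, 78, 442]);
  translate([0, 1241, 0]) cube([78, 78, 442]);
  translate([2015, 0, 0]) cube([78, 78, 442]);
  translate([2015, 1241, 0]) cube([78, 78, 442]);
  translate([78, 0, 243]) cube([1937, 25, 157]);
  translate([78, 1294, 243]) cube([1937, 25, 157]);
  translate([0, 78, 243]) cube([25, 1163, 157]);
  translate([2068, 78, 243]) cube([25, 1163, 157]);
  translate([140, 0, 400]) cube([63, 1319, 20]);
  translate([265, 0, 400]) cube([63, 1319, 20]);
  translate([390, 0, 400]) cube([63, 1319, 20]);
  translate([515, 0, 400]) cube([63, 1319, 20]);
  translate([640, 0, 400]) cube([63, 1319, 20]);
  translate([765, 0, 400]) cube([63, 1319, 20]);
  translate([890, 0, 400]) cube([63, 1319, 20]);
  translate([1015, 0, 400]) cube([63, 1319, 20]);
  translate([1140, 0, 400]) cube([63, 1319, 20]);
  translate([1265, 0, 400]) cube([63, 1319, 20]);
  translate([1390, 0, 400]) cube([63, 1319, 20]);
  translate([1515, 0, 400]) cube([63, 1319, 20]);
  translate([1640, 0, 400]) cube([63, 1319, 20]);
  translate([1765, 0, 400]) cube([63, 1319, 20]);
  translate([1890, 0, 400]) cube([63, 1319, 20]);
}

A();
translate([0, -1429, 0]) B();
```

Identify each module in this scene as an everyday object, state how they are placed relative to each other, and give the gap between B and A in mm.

A is a chair. B is a bed frame. The bed frame is on the floor beside the chair on its −y side. The gap between the bed frame and the chair is 110 mm.

The bed frame's nearest face is 110 mm from the chair's −y face.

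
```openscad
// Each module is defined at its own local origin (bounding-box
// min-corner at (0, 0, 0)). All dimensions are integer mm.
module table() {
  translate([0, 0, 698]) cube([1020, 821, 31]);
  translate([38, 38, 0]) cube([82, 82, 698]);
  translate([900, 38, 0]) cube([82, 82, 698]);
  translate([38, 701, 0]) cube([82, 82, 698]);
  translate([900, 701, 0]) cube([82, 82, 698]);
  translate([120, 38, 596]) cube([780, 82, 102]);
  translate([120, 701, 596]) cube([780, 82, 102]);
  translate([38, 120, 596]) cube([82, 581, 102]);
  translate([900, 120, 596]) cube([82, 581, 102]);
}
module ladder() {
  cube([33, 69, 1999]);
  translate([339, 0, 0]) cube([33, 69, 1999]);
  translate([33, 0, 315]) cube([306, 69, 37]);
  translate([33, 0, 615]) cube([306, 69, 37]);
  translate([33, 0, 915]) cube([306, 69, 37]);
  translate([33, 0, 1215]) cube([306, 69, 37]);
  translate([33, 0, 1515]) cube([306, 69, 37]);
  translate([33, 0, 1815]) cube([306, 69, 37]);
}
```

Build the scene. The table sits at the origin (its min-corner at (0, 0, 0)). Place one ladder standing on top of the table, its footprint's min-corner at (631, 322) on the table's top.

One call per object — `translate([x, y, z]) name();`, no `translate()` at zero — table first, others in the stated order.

table();
translate([631, 322, 729]) ladder();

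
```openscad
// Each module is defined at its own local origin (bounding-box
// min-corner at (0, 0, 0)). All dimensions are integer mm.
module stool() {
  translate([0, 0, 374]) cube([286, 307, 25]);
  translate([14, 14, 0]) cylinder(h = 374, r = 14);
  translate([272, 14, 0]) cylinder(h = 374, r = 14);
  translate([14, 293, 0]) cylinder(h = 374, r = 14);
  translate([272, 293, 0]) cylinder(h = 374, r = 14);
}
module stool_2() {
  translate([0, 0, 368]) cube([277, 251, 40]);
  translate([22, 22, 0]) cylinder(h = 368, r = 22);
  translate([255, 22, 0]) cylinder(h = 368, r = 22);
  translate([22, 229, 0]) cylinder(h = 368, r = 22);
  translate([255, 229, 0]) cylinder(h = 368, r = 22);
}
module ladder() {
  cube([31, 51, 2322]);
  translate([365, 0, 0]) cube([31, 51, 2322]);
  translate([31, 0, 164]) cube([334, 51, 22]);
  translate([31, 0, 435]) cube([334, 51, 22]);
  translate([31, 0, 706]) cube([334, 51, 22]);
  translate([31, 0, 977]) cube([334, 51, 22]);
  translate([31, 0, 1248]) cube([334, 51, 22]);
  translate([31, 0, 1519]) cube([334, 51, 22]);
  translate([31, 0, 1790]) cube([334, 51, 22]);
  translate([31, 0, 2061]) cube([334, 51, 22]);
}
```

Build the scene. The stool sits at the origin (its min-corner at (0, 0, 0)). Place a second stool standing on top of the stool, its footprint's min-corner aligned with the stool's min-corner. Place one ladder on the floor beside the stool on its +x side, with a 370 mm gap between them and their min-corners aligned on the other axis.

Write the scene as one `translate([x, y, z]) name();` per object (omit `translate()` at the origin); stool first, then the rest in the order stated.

stool();
translate([0, 0, 399]) stool_2();
translate([656, 0, 0]) ladder();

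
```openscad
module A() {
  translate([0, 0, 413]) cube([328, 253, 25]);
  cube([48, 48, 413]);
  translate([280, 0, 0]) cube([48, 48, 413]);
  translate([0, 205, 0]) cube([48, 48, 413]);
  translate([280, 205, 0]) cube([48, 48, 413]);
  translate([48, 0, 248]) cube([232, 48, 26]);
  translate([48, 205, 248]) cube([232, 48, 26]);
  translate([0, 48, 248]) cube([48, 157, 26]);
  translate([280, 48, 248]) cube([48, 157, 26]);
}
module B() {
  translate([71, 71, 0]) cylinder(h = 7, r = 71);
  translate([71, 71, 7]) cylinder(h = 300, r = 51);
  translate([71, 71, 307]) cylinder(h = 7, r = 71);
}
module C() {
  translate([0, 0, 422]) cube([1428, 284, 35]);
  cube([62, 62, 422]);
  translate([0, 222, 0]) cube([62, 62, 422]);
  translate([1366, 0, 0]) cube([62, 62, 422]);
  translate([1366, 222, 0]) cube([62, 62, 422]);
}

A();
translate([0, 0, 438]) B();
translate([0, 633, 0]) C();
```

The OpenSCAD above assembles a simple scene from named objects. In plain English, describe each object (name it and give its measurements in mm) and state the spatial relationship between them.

A is a four-legged stool. The seat is 328×253 mm, 25 mm thick, top at z = 438 mm. It stands on four square legs, each 48×48 mm in cross-section, from z = 0 to the seat underside, each flush with a corner of the seat. Four stretchers, 48 mm wide and 26 mm tall, connect adjacent legs with their undersides at z = 248 mm, each running between the inner faces of the legs it joins and aligned with the legs' outer faces on the other axis.

B is a spool: two coaxial disc flanges of radius 71 mm and thickness 7 mm, joined by a core cylinder of radius 51 mm and height 300 mm. The lower flange rests on z = 0 and the three cylinders share a vertical axis.

C is a long wooden bench with a 1428 mm (x) × 284 mm (y) seat, 35 mm thick, its top surface 457 mm above the floor. Four 62 mm square legs at the seat corners, flush with the edges, run from z = 0 to the seat underside.

The spool is on top of the stool. The bench is on the floor beside the stool on its +y side.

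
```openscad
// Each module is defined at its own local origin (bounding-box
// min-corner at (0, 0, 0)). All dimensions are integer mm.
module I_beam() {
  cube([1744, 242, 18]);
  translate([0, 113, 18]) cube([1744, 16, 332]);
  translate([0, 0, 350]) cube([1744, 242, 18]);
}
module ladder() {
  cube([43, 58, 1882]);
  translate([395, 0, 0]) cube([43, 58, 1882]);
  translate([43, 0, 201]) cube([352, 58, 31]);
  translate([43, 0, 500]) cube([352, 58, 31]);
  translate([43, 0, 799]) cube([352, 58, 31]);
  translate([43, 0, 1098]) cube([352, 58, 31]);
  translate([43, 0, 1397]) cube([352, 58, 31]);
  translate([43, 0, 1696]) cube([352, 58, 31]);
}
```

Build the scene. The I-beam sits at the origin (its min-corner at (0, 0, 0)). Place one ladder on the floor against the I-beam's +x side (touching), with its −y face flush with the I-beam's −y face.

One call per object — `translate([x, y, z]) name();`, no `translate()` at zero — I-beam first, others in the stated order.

I_beam();
translate([1744, 0, 0]) ladder();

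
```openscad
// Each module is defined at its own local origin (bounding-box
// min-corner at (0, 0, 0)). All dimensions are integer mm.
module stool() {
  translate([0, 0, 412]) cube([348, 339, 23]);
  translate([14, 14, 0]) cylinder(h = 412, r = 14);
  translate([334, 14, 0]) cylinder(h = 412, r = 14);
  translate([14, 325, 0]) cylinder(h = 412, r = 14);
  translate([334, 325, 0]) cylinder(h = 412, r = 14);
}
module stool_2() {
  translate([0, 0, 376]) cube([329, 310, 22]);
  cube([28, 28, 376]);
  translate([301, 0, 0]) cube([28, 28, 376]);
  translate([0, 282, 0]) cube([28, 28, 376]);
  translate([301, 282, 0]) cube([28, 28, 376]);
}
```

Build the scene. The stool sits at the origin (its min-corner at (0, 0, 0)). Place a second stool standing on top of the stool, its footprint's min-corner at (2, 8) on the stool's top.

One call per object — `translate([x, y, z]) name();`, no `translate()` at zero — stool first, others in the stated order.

stool();
translate([2, 8, 435]) stool_2();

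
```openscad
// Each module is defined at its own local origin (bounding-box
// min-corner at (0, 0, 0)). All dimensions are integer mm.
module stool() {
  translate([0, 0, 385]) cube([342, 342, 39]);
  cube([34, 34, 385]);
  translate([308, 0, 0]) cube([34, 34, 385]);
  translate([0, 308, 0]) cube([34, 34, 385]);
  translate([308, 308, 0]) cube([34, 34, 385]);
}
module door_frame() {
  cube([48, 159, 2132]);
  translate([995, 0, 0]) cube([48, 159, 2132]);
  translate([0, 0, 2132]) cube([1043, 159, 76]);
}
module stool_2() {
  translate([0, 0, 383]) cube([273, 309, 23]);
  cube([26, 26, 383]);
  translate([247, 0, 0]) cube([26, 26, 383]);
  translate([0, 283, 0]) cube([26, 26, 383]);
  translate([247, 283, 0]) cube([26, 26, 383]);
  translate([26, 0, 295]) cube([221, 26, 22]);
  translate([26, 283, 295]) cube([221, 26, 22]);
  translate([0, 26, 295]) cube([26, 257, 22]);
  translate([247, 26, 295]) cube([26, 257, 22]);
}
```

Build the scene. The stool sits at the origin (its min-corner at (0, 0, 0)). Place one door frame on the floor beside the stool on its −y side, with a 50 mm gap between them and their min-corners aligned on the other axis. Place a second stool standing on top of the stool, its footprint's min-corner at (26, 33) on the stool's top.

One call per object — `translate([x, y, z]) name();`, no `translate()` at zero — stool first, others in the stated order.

stool();
translate([0, -209, 0]) door_frame();
translate([26, 33, 424]) stool_2();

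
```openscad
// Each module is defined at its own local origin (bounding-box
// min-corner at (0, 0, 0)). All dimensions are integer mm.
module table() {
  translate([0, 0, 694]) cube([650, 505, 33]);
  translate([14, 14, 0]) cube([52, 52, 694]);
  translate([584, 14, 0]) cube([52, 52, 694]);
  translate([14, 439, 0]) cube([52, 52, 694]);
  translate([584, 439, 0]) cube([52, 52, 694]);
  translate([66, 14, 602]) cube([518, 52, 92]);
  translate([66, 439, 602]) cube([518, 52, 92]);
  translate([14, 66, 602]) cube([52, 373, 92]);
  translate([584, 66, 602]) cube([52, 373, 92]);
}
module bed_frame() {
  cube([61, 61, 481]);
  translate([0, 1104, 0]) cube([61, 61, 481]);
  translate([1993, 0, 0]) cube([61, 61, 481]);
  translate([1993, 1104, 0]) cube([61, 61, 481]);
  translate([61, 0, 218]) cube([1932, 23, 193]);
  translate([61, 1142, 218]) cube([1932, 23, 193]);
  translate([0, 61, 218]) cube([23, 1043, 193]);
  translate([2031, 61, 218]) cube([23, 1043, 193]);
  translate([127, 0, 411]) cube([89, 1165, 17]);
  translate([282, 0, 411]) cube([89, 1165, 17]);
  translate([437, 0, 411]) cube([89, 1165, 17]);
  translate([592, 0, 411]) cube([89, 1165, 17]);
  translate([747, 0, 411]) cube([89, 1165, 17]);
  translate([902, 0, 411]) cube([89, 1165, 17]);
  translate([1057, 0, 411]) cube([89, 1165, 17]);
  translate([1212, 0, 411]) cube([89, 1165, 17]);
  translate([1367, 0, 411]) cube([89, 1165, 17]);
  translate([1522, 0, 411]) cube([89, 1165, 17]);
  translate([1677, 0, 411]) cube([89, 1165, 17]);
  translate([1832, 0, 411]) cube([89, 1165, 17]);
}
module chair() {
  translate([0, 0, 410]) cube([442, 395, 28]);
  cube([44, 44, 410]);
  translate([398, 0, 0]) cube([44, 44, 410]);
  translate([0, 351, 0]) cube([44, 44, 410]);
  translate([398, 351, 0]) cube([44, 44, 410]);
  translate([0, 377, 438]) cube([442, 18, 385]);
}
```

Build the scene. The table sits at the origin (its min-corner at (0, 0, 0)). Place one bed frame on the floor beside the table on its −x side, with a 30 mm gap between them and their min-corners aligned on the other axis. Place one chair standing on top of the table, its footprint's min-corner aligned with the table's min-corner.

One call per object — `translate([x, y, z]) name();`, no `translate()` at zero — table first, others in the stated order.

table();
translate([-2084, 0, 0]) bed_frame();
translate([0, 0, 727]) chair();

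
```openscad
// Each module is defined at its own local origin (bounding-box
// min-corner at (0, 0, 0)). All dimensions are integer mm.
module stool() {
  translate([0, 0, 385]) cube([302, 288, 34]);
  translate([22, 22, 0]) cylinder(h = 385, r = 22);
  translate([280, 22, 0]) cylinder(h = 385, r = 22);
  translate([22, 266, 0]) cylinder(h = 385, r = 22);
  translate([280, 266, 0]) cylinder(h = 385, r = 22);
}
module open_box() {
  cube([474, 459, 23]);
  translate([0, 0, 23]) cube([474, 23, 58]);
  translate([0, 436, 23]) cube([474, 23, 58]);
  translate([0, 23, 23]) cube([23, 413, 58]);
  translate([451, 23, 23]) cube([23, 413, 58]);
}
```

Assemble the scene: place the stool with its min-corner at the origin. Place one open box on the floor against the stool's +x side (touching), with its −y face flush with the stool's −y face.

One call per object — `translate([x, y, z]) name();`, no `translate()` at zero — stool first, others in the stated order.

stool();
translate([302, 0, 0]) open_box();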